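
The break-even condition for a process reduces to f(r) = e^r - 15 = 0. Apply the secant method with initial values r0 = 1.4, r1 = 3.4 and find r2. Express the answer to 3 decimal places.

f(1.4) = -10.94480, f(3.4) = 14.96410
r2 = 3.40000 − 14.96410·(3.40000 − 1.40000) / (14.96410 − (-10.94480)) = 3.40000 − (29.92820)/(25.90890) = 2.24487

2.245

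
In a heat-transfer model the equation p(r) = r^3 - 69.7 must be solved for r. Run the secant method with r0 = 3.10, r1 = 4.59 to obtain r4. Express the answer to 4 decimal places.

p(3.10) = -39.909000, p(4.59) = 27.002579
r2 = 4.590000 − 27.002579·(4.590000 − 3.100000) / (27.002579 − (-39.909000)) = 4.590000 − (40.233843)/(66.911579) = 3.988701
p(3.988701) = -6.240805
r3 = 3.988701 − (-6.240805)·(3.988701 − 4.590000) / (-6.240805 − 27.002579) = 3.988701 − (3.752588)/(-33.243384) = 4.101584
p(4.101584) = -0.699109
r4 = 4.101584 − (-0.699109)·(4.101584 − 3.988701) / (-0.699109 − (-6.240805)) = 4.101584 − (-0.078917)/(5.541696) = 4.115824

4.1158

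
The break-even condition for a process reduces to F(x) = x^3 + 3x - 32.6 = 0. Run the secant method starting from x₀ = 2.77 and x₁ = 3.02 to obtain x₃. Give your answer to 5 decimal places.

2.88239

F(2.77) = -3.0360670, F(3.02) = 4.0036080
x₂ = 3.0200000 − 4.0036080·(3.0200000 − 2.7700000) / (4.0036080 − (-3.0360670)) = 3.0200000 − (1.0009020)/(7.0396750) = 2.8778199
F(2.8778199) = -0.1328763
x₃ = 2.8778199 − (-0.1328763)·(2.8778199 − 3.0200000) / (-0.1328763 − 4.0036080) = 2.8778199 − (0.0188924)/(-4.1364843) = 2.8823871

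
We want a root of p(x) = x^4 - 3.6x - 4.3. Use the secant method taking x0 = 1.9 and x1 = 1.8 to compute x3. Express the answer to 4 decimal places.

1.8141

p(1.9) = 1.892100, p(1.8) = -0.282400
x2 = 1.800000 − (-0.282400)·(1.800000 − 1.900000) / (-0.282400 − 1.892100) = 1.800000 − (0.028240)/(-2.174500) = 1.812987
p(1.812987) = -0.022900
x3 = 1.812987 − (-0.022900)·(1.812987 − 1.800000) / (-0.022900 − (-0.282400)) = 1.812987 − (-0.000297)/(0.259500) = 1.814133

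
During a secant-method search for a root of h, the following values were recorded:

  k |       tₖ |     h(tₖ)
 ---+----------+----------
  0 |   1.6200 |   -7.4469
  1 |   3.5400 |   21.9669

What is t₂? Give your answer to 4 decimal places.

2.1061

t₂ = 3.5400 − 21.9669·(3.5400 − 1.6200) / (21.9669 − (-7.4469))
   = 3.5400 − (42.176448)/(29.413800) = 2.106100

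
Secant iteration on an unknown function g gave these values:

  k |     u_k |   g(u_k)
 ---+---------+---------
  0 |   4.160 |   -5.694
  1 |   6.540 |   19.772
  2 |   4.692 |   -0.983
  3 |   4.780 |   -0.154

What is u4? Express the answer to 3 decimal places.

u4 = 4.780 − (-0.154)·(4.780 − 4.692) / (-0.154 − (-0.983))
   = 4.780 − (-0.01355)/(0.82900) = 4.79635

4.796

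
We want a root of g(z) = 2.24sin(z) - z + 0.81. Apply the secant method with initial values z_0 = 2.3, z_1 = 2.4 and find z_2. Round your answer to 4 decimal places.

2.3701

g(2.3) = 0.180380, g(2.4) = -0.076962
z_2 = 2.400000 − (-0.076962)·(2.400000 − 2.300000) / (-0.076962 − 0.180380) = 2.400000 − (-0.007696)/(-0.257342) = 2.370093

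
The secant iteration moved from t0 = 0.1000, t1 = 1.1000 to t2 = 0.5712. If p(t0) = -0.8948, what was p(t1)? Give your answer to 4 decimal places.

1.0042

The secant line through (0.1000, -0.8948) and (1.1000, p(t1)) crosses zero at t2 = 0.5712.
So (0.1000, -0.8948), (1.1000, p(t1)), (0.5712, 0) are collinear:
p(t1) = -0.8948 · (1.1000 − 0.5712) / (0.1000 − 0.5712) = -0.8948 · (0.528800)/(-0.471200) = 1.004181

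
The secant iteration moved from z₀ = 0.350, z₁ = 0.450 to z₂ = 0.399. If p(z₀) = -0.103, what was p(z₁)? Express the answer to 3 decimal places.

0.107

The secant line through (0.350, -0.103) and (0.450, p(z₁)) crosses zero at z₂ = 0.399.
So (0.350, -0.103), (0.450, p(z₁)), (0.399, 0) are collinear:
p(z₁) = -0.103 · (0.450 − 0.399) / (0.350 − 0.399) = -0.103 · (0.05100)/(-0.04900) = 0.10720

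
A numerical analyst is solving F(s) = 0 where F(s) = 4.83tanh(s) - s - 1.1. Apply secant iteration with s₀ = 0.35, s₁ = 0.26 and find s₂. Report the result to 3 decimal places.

F(0.35) = 0.17469, F(0.26) = -0.13175
s₂ = 0.26000 − (-0.13175)·(0.26000 − 0.35000) / (-0.13175 − 0.17469) = 0.26000 − (0.01186)/(-0.30645) = 0.29869

0.299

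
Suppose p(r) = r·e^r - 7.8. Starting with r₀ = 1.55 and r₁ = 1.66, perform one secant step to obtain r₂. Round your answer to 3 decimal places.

1.588

p(1.55) = -0.49722, p(1.66) = 0.93046
r₂ = 1.66000 − 0.93046·(1.66000 − 1.55000) / (0.93046 − (-0.49722)) = 1.66000 − (0.10235)/(1.42768) = 1.58831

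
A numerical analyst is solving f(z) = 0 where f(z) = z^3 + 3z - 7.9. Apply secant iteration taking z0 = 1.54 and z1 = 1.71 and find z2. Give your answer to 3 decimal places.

f(1.54) = 0.37226, f(1.71) = 2.23021
z2 = 1.71000 − 2.23021·(1.71000 − 1.54000) / (2.23021 − 0.37226) = 1.71000 − (0.37914)/(1.85795) = 1.50594

1.506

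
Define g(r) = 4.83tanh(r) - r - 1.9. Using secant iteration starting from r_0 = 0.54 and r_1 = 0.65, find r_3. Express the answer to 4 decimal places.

0.5624

g(0.54) = -0.058868, g(0.65) = 0.211166
r_2 = 0.650000 − 0.211166·(0.650000 − 0.540000) / (0.211166 − (-0.058868)) = 0.650000 − (0.023228)/(0.270034) = 0.563980
g(0.563980) = 0.003786
r_3 = 0.563980 − 0.003786·(0.563980 − 0.650000) / (0.003786 − 0.211166) = 0.563980 − (-0.000326)/(-0.207380) = 0.562410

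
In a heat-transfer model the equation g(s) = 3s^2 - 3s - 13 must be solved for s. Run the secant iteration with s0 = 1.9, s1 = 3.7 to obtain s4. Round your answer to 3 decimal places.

g(1.9) = -7.87000, g(3.7) = 16.97000
s2 = 3.70000 − 16.97000·(3.70000 − 1.90000) / (16.97000 − (-7.87000)) = 3.70000 − (30.54600)/(24.84000) = 2.47029
g(2.47029) = -2.10387
s3 = 2.47029 − (-2.10387)·(2.47029 − 3.70000) / (-2.10387 − 16.97000) = 2.47029 − (2.58715)/(-19.07387) = 2.60593
g(2.60593) = -0.44520
s4 = 2.60593 − (-0.44520)·(2.60593 − 2.47029) / (-0.44520 − (-2.10387)) = 2.60593 − (-0.06039)/(1.65868) = 2.64233

2.642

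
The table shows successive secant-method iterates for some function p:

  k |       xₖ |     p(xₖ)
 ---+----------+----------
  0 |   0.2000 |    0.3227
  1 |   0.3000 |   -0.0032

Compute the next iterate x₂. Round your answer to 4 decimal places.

x₂ = 0.3000 − (-0.0032)·(0.3000 − 0.2000) / (-0.0032 − 0.3227)
   = 0.3000 − (-0.000320)/(-0.325900) = 0.299018

0.2990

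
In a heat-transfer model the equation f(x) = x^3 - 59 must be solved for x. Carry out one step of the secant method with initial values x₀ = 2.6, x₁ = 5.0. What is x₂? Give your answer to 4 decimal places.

3.5255

f(2.6) = -41.424000, f(5.0) = 66.000000
x₂ = 5.000000 − 66.000000·(5.000000 − 2.600000) / (66.000000 − (-41.424000)) = 5.000000 − (158.400000)/(107.424000) = 3.525469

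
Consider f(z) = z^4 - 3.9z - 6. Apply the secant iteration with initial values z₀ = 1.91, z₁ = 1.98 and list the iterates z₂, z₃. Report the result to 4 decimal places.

1.9155, 1.9158

f(1.91) = -0.140366, f(1.98) = 1.647536
z₂ = 1.980000 − 1.647536·(1.980000 − 1.910000) / (1.647536 − (-0.140366)) = 1.980000 − (0.115328)/(1.787903) = 1.915496
f(1.915496) = -0.007966
z₃ = 1.915496 − (-0.007966)·(1.915496 − 1.980000) / (-0.007966 − 1.647536) = 1.915496 − (0.000514)/(-1.655502) = 1.915806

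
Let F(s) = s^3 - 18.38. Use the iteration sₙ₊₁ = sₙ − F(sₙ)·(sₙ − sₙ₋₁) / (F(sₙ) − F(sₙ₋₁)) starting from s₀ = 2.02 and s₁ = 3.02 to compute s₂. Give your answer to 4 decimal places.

F(2.02) = -10.137592, F(3.02) = 9.163608
s₂ = 3.020000 − 9.163608·(3.020000 − 2.020000) / (9.163608 − (-10.137592)) = 3.020000 − (9.163608)/(19.301200) = 2.545231

2.5452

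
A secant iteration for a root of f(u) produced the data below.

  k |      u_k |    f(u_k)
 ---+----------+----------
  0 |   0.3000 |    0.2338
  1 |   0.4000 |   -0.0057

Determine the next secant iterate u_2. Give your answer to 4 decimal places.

u_2 = 0.4000 − (-0.0057)·(0.4000 − 0.3000) / (-0.0057 − 0.2338)
   = 0.4000 − (-0.000570)/(-0.239500) = 0.397620

0.3976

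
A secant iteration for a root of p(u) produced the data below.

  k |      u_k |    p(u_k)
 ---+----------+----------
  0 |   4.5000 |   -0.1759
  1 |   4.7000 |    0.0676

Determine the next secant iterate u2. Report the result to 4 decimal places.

u2 = 4.7000 − 0.0676·(4.7000 − 4.5000) / (0.0676 − (-0.1759))
   = 4.7000 − (0.013520)/(0.243500) = 4.644476

4.6445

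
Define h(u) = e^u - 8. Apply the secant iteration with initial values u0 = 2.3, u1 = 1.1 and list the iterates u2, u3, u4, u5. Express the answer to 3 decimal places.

h(2.3) = 1.97418, h(1.1) = -4.99583
u2 = 1.10000 − (-4.99583)·(1.10000 − 2.30000) / (-4.99583 − 1.97418) = 1.10000 − (5.99500)/(-6.97002) = 1.96011
h(1.96011) = -0.89987
u3 = 1.96011 − (-0.89987)·(1.96011 − 1.10000) / (-0.89987 − (-4.99583)) = 1.96011 − (-0.77399)/(4.09596) = 2.14908
h(2.14908) = 0.57694
u4 = 2.14908 − 0.57694·(2.14908 − 1.96011) / (0.57694 − (-0.89987)) = 2.14908 − (0.10902)/(1.47681) = 2.07526
h(2.07526) = -0.03342
u5 = 2.07526 − (-0.03342)·(2.07526 − 2.14908) / (-0.03342 − 0.57694) = 2.07526 − (0.00247)/(-0.61036) = 2.07930

1.960, 2.149, 2.075, 2.079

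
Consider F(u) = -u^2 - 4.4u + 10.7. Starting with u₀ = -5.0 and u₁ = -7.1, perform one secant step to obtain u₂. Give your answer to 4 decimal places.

-6.0000

F(-5.0) = 7.700000, F(-7.1) = -8.470000
u₂ = -7.100000 − (-8.470000)·(-7.100000 − (-5.000000)) / (-8.470000 − 7.700000) = -7.100000 − (17.787000)/(-16.170000) = -6.000000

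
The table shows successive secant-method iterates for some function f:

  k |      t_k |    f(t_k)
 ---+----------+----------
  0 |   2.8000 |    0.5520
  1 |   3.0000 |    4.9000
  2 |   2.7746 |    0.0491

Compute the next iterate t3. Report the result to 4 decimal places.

t3 = 2.7746 − 0.0491·(2.7746 − 3.0000) / (0.0491 − 4.9000)
   = 2.7746 − (-0.011067)/(-4.850900) = 2.772319

2.7723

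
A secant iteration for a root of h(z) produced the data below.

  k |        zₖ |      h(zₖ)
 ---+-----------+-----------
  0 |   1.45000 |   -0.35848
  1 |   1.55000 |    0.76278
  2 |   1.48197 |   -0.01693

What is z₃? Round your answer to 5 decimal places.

1.48345

z₃ = 1.48197 − (-0.01693)·(1.48197 − 1.55000) / (-0.01693 − 0.76278)
   = 1.48197 − (0.0011517)/(-0.7797100) = 1.4834471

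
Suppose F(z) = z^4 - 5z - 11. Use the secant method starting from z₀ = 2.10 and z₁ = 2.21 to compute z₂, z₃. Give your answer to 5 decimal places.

F(2.10) = -2.0519000, F(2.21) = 1.8044328
z₂ = 2.2100000 − 1.8044328·(2.2100000 − 2.1000000) / (1.8044328 − (-2.0519000)) = 2.2100000 − (0.1984876)/(3.8563328) = 2.1585294
F(2.1585294) = -0.0840428
z₃ = 2.1585294 − (-0.0840428)·(2.1585294 − 2.2100000) / (-0.0840428 − 1.8044328) = 2.1585294 − (0.0043257)/(-1.8884756) = 2.1608200

2.15853, 2.16082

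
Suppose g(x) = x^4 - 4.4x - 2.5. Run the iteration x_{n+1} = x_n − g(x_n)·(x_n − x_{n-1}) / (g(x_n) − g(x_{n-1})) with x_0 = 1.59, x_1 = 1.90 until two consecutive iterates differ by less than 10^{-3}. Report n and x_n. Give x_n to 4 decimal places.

n = 5, x_n = 1.7959

g(1.59) = -3.104710, g(1.90) = 2.172100
x_2 = 1.900000 − 2.172100·(0.310000)/(5.276810) = 1.772394;  |Δ| = 0.127606
g(1.772394) = -0.430257
x_3 = 1.772394 − (-0.430257)·(-0.127606)/(-2.602357) = 1.793492;  |Δ| = 0.021097
g(1.793492) = -0.044766
x_4 = 1.793492 − (-0.044766)·(0.021097)/(0.385491) = 1.795942;  |Δ| = 0.002450
g(1.795942) = 0.001106
x_5 = 1.795942 − 0.001106·(0.002450)/(0.045871) = 1.795883;  |Δ| = 0.000059
|x_5 − x_4| = 0.000059 < 10^{-3}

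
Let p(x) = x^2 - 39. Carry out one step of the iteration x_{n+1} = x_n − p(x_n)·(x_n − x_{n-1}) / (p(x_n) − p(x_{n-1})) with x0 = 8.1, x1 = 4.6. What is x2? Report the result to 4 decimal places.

6.0047

p(8.1) = 26.610000, p(4.6) = -17.840000
x2 = 4.600000 − (-17.840000)·(4.600000 − 8.100000) / (-17.840000 − 26.610000) = 4.600000 − (62.440000)/(-44.450000) = 6.004724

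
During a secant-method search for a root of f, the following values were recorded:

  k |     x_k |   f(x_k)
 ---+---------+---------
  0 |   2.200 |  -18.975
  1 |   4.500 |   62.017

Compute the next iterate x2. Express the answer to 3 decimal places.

x2 = 4.500 − 62.017·(4.500 − 2.200) / (62.017 − (-18.975))
   = 4.500 − (142.63910)/(80.99200) = 2.73885

2.739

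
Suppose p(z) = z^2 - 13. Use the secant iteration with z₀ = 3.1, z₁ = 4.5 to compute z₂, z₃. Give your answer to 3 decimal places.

p(3.1) = -3.39000, p(4.5) = 7.25000
z₂ = 4.50000 − 7.25000·(4.50000 − 3.10000) / (7.25000 − (-3.39000)) = 4.50000 − (10.15000)/(10.64000) = 3.54605
p(3.54605) = -0.42551
z₃ = 3.54605 − (-0.42551)·(3.54605 − 4.50000) / (-0.42551 − 7.25000) = 3.54605 − (0.40591)/(-7.67551) = 3.59894

3.546, 3.599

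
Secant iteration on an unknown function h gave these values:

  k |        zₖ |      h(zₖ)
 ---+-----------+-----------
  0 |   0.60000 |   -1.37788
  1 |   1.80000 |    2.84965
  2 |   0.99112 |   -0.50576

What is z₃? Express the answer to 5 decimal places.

1.11304

z₃ = 0.99112 − (-0.50576)·(0.99112 − 1.80000) / (-0.50576 − 2.84965)
   = 0.99112 − (0.4090991)/(-3.3554100) = 1.1130423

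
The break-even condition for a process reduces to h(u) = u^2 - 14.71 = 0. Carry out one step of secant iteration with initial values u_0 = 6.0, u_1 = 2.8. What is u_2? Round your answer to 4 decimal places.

3.5807

h(6.0) = 21.290000, h(2.8) = -6.870000
u_2 = 2.800000 − (-6.870000)·(2.800000 − 6.000000) / (-6.870000 − 21.290000) = 2.800000 − (21.984000)/(-28.160000) = 3.580682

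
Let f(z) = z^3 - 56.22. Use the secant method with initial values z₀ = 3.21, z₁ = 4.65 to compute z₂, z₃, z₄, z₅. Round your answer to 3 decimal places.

f(3.21) = -23.14384, f(4.65) = 44.32463
z₂ = 4.65000 − 44.32463·(4.65000 − 3.21000) / (44.32463 − (-23.14384)) = 4.65000 − (63.82746)/(67.46846) = 3.70397
f(3.70397) = -5.40394
z₃ = 3.70397 − (-5.40394)·(3.70397 − 4.65000) / (-5.40394 − 44.32463) = 3.70397 − (5.11231)/(-49.72857) = 3.80677
f(3.80677) = -1.05419
z₄ = 3.80677 − (-1.05419)·(3.80677 − 3.70397) / (-1.05419 − (-5.40394)) = 3.80677 − (-0.10837)/(4.34976) = 3.83169
f(3.83169) = 0.03609
z₅ = 3.83169 − 0.03609·(3.83169 − 3.80677) / (0.03609 − (-1.05419)) = 3.83169 − (0.00090)/(1.09028) = 3.83086

3.704, 3.807, 3.832, 3.831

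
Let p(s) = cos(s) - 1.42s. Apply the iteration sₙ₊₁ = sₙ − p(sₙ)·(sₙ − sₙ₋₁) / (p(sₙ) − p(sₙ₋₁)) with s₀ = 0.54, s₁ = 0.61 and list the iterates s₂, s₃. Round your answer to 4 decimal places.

p(0.54) = 0.090909, p(0.61) = -0.046552
s₂ = 0.610000 − (-0.046552)·(0.610000 − 0.540000) / (-0.046552 − 0.090909) = 0.610000 − (-0.003259)/(-0.137461) = 0.586294
p(0.586294) = 0.000459
s₃ = 0.586294 − 0.000459·(0.586294 − 0.610000) / (0.000459 − (-0.046552)) = 0.586294 − (-0.000011)/(0.047011) = 0.586526

0.5863, 0.5865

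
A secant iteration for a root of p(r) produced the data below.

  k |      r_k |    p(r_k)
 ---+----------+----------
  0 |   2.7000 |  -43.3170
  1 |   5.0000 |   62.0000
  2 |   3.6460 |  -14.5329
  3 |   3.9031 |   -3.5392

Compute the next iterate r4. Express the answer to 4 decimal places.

r4 = 3.9031 − (-3.5392)·(3.9031 − 3.6460) / (-3.5392 − (-14.5329))
   = 3.9031 − (-0.909928)/(10.993700) = 3.985868

3.9859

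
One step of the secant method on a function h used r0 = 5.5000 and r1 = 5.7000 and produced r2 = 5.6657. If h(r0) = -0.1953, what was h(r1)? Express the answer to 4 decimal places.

0.0404

The secant line through (5.5000, -0.1953) and (5.7000, h(r1)) crosses zero at r2 = 5.6657.
So (5.5000, -0.1953), (5.7000, h(r1)), (5.6657, 0) are collinear:
h(r1) = -0.1953 · (5.7000 − 5.6657) / (5.5000 − 5.6657) = -0.1953 · (0.034300)/(-0.165700) = 0.040427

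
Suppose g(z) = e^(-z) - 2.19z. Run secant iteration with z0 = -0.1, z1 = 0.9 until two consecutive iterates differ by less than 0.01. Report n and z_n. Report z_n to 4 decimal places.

g(-0.1) = 1.324171, g(0.9) = -1.564430
z2 = 0.900000 − (-1.564430)·(1.000000)/(-2.888601) = 0.358412;  |Δ| = 0.541588
g(0.358412) = -0.086139
z3 = 0.358412 − (-0.086139)·(-0.541588)/(1.478292) = 0.326855;  |Δ| = 0.031558
g(0.326855) = 0.005377
z4 = 0.326855 − 0.005377·(-0.031558)/(0.091515) = 0.328709;  |Δ| = 0.001854
|z4 − z3| = 0.001854 < 0.01

n = 4, z_n = 0.3287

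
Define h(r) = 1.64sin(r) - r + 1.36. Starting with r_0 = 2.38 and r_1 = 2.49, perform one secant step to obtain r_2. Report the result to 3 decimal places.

2.430

h(2.38) = 0.11172, h(2.49) = -0.13542
r_2 = 2.49000 − (-0.13542)·(2.49000 − 2.38000) / (-0.13542 − 0.11172) = 2.49000 − (-0.01490)/(-0.24714) = 2.42973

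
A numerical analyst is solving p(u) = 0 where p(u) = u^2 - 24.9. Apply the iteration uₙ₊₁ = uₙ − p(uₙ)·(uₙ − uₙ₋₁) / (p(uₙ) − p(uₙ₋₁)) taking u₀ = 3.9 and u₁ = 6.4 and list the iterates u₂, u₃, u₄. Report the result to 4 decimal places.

4.8408, 4.9713, 4.9903

p(3.9) = -9.690000, p(6.4) = 16.060000
u₂ = 6.400000 − 16.060000·(6.400000 − 3.900000) / (16.060000 − (-9.690000)) = 6.400000 − (40.150000)/(25.750000) = 4.840777
p(4.840777) = -1.466881
u₃ = 4.840777 − (-1.466881)·(4.840777 − 6.400000) / (-1.466881 − 16.060000) = 4.840777 − (2.287195)/(-17.526881) = 4.971273
p(4.971273) = -0.186444
u₄ = 4.971273 − (-0.186444)·(4.971273 − 4.840777) / (-0.186444 − (-1.466881)) = 4.971273 − (-0.024330)/(1.280437) = 4.990275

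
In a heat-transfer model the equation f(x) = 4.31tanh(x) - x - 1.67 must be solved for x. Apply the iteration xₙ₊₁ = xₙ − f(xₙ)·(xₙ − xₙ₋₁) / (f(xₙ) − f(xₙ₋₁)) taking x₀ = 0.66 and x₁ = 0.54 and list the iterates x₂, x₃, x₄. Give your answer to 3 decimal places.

0.581, 0.579, 0.579

f(0.66) = 0.16275, f(0.54) = -0.08522
x₂ = 0.54000 − (-0.08522)·(0.54000 − 0.66000) / (-0.08522 − 0.16275) = 0.54000 − (0.01023)/(-0.24797) = 0.58124
f(0.58124) = 0.00533
x₃ = 0.58124 − 0.00533·(0.58124 − 0.54000) / (0.00533 − (-0.08522)) = 0.58124 − (0.00022)/(0.09056) = 0.57881
f(0.57881) = 0.00015
x₄ = 0.57881 − 0.00015·(0.57881 − 0.58124) / (0.00015 − 0.00533) = 0.57881 − (0.00000)/(-0.00518) = 0.57874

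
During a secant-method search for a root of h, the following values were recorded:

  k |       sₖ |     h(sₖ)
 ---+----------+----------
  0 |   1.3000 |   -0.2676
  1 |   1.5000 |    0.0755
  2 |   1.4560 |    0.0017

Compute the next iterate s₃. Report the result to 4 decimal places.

1.4550

s₃ = 1.4560 − 0.0017·(1.4560 − 1.5000) / (0.0017 − 0.0755)
   = 1.4560 − (-0.000075)/(-0.073800) = 1.454986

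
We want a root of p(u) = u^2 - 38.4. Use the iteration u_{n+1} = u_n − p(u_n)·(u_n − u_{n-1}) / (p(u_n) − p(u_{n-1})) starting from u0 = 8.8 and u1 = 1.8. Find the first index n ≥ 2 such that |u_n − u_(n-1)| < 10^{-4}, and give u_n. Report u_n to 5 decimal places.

p(8.8) = 39.0400000, p(1.8) = -35.1600000
u2 = 1.8000000 − (-35.1600000)·(-7.0000000)/(-74.2000000) = 5.1169811;  |Δ| = 3.3169811
p(5.1169811) = -12.2165041
u3 = 5.1169811 − (-12.2165041)·(3.3169811)/(22.9434959) = 6.8831424;  |Δ| = 1.7661613
p(6.8831424) = 8.9776492
u4 = 6.8831424 − 8.9776492·(1.7661613)/(21.1941532) = 6.1350127;  |Δ| = 0.7481297
p(6.1350127) = -0.7616197
u5 = 6.1350127 − (-0.7616197)·(-0.7481297)/(-9.7392688) = 6.1935171;  |Δ| = 0.0585044
p(6.1935171) = -0.0403461
u6 = 6.1935171 − (-0.0403461)·(0.0585044)/(0.7212735) = 6.1967897;  |Δ| = 0.0032726
p(6.1967897) = 0.0002022
u7 = 6.1967897 − 0.0002022·(0.0032726)/(0.0405483) = 6.1967733;  |Δ| = 0.0000163
|u7 − u6| = 0.0000163 < 10^{-4}

n = 7, u_n = 6.19677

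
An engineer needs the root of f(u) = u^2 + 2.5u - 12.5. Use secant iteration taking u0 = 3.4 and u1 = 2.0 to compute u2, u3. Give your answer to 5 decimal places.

f(3.4) = 7.5600000, f(2.0) = -3.5000000
u2 = 2.0000000 − (-3.5000000)·(2.0000000 − 3.4000000) / (-3.5000000 − 7.5600000) = 2.0000000 − (4.9000000)/(-11.0600000) = 2.4430380
f(2.4430380) = -0.4239705
u3 = 2.4430380 − (-0.4239705)·(2.4430380 − 2.0000000) / (-0.4239705 − (-3.5000000)) = 2.4430380 − (-0.1878350)/(3.0760295) = 2.5041021

2.44304, 2.50410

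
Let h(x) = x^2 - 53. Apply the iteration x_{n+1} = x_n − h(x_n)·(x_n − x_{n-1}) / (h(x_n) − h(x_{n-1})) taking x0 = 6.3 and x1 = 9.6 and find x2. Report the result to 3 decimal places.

h(6.3) = -13.31000, h(9.6) = 39.16000
x2 = 9.60000 − 39.16000·(9.60000 − 6.30000) / (39.16000 − (-13.31000)) = 9.60000 − (129.22800)/(52.47000) = 7.13711

7.137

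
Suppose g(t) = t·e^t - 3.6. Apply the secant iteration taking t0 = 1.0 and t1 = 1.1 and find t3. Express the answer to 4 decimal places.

g(1.0) = -0.881718, g(1.1) = -0.295417
t2 = 1.100000 − (-0.295417)·(1.100000 − 1.000000) / (-0.295417 − (-0.881718)) = 1.100000 − (-0.029542)/(0.586301) = 1.150387
g(1.150387) = 0.034548
t3 = 1.150387 − 0.034548·(1.150387 − 1.100000) / (0.034548 − (-0.295417)) = 1.150387 − (0.001741)/(0.329965) = 1.145111

1.1451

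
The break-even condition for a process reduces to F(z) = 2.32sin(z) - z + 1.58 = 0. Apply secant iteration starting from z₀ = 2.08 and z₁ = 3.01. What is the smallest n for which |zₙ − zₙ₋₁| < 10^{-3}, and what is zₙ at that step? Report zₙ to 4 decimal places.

F(2.08) = 1.525669, F(3.01) = -1.125585
z₂ = 3.010000 − (-1.125585)·(0.930000)/(-2.651254) = 2.615170;  |Δ| = 0.394830
F(2.615170) = 0.130499
z₃ = 2.615170 − 0.130499·(-0.394830)/(1.256084) = 2.656190;  |Δ| = 0.041020
F(2.656190) = 0.006239
z₄ = 2.656190 − 0.006239·(0.041020)/(-0.124260) = 2.658250;  |Δ| = 0.002060
F(2.658250) = -0.000049
z₅ = 2.658250 − (-0.000049)·(0.002060)/(-0.006288) = 2.658234;  |Δ| = 0.000016
|z₅ − z₄| = 0.000016 < 10^{-3}

n = 5, zₙ = 2.6582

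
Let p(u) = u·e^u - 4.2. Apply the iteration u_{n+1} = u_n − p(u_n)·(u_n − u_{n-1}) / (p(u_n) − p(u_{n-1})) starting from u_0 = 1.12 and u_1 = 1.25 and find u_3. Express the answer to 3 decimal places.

1.229

p(1.12) = -0.76736, p(1.25) = 0.16293
u_2 = 1.25000 − 0.16293·(1.25000 − 1.12000) / (0.16293 − (-0.76736)) = 1.25000 − (0.02118)/(0.93029) = 1.22723
p(1.22723) = -0.01296
u_3 = 1.22723 − (-0.01296)·(1.22723 − 1.25000) / (-0.01296 − 0.16293) = 1.22723 − (0.00030)/(-0.17589) = 1.22891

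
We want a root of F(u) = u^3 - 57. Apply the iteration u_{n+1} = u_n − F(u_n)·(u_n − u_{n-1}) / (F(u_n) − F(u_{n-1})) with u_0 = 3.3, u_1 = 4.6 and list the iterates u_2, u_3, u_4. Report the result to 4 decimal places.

3.7460, 3.8306, 3.8490

F(3.3) = -21.063000, F(4.6) = 40.336000
u_2 = 4.600000 − 40.336000·(4.600000 − 3.300000) / (40.336000 − (-21.063000)) = 4.600000 − (52.436800)/(61.399000) = 3.745967
F(3.745967) = -4.435603
u_3 = 3.745967 − (-4.435603)·(3.745967 − 4.600000) / (-4.435603 − 40.336000) = 3.745967 − (3.788154)/(-44.771603) = 3.830577
F(3.830577) = -0.792709
u_4 = 3.830577 − (-0.792709)·(3.830577 − 3.745967) / (-0.792709 − (-4.435603)) = 3.830577 − (-0.067072)/(3.642894) = 3.848989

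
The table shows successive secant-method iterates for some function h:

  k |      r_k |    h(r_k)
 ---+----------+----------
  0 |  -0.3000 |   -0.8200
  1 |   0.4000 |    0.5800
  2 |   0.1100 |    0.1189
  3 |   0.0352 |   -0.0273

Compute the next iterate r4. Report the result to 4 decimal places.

0.0492

r4 = 0.0352 − (-0.0273)·(0.0352 − 0.1100) / (-0.0273 − 0.1189)
   = 0.0352 − (0.002042)/(-0.146200) = 0.049167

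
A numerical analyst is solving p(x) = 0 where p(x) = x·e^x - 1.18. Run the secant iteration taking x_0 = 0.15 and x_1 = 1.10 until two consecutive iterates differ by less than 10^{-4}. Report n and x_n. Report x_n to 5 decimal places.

n = 7, x_n = 0.62905

p(0.15) = -1.0057249, p(1.10) = 2.1245826
x_2 = 1.1000000 − 2.1245826·(0.9500000)/(3.1303075) = 0.4552220;  |Δ| = 0.6447780
p(0.4552220) = -0.4623320
x_3 = 0.4552220 − (-0.4623320)·(-0.6447780)/(-2.5869146) = 0.5704563;  |Δ| = 0.1152344
p(0.5704563) = -0.1708204
x_4 = 0.5704563 − (-0.1708204)·(0.1152344)/(0.2915116) = 0.6379816;  |Δ| = 0.0675252
p(0.6379816) = 0.0274802
x_5 = 0.6379816 − 0.0274802·(0.0675252)/(0.1983006) = 0.6286240;  |Δ| = 0.0093575
p(0.6286240) = -0.0013118
x_6 = 0.6286240 − (-0.0013118)·(-0.0093575)/(-0.0287920) = 0.6290504;  |Δ| = 0.0004263
p(0.6290504) = -0.0000094
x_7 = 0.6290504 − (-0.0000094)·(0.0004263)/(0.0013024) = 0.6290535;  |Δ| = 0.0000031
|x_7 − x_6| = 0.0000031 < 10^{-4}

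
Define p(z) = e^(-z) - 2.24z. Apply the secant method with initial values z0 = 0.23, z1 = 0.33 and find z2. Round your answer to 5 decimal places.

0.32323

p(0.23) = 0.2793336, p(0.33) = -0.0202763
z2 = 0.3300000 − (-0.0202763)·(0.3300000 − 0.2300000) / (-0.0202763 − 0.2793336) = 0.3300000 − (-0.0020276)/(-0.2996099) = 0.3232324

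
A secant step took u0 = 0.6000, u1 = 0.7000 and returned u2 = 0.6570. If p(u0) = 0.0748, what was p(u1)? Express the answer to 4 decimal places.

The secant line through (0.6000, 0.0748) and (0.7000, p(u1)) crosses zero at u2 = 0.6570.
So (0.6000, 0.0748), (0.7000, p(u1)), (0.6570, 0) are collinear:
p(u1) = 0.0748 · (0.7000 − 0.6570) / (0.6000 − 0.6570) = 0.0748 · (0.043000)/(-0.057000) = -0.056428

-0.0564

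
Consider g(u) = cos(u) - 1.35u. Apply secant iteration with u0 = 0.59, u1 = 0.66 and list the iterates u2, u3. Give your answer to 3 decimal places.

g(0.59) = 0.03444, g(0.66) = -0.10101
u2 = 0.66000 − (-0.10101)·(0.66000 − 0.59000) / (-0.10101 − 0.03444) = 0.66000 − (-0.00707)/(-0.13545) = 0.60780
g(0.60780) = 0.00038
u3 = 0.60780 − 0.00038·(0.60780 − 0.66000) / (0.00038 − (-0.10101)) = 0.60780 − (-0.00002)/(0.10139) = 0.60799

0.608, 0.608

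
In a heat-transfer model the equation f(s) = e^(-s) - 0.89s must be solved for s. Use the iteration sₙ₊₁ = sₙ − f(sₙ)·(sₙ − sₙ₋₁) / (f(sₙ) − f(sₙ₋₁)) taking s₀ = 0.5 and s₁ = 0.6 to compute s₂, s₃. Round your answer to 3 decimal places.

f(0.5) = 0.16153, f(0.6) = 0.01481
s₂ = 0.60000 − 0.01481·(0.60000 − 0.50000) / (0.01481 − 0.16153) = 0.60000 − (0.00148)/(-0.14672) = 0.61010
f(0.61010) = 0.00031
s₃ = 0.61010 − 0.00031·(0.61010 − 0.60000) / (0.00031 − 0.01481) = 0.61010 − (0.00000)/(-0.01450) = 0.61031

0.610, 0.610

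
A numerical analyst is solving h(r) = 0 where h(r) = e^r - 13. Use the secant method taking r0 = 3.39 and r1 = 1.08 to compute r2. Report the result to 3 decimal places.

1.949

h(3.39) = 16.66595, h(1.08) = -10.05532
r2 = 1.08000 − (-10.05532)·(1.08000 − 3.39000) / (-10.05532 − 16.66595) = 1.08000 − (23.22779)/(-26.72127) = 1.94926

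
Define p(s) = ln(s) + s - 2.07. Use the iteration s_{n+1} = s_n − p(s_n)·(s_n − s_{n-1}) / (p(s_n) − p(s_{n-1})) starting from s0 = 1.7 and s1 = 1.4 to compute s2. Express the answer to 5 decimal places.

1.60248

p(1.7) = 0.1606283, p(1.4) = -0.3335278
s2 = 1.4000000 − (-0.3335278)·(1.4000000 − 1.7000000) / (-0.3335278 − 0.1606283) = 1.4000000 − (0.1000583)/(-0.4941560) = 1.6024833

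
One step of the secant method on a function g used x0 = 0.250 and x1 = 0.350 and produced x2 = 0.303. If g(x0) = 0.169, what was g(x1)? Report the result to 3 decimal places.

-0.150

The secant line through (0.250, 0.169) and (0.350, g(x1)) crosses zero at x2 = 0.303.
So (0.250, 0.169), (0.350, g(x1)), (0.303, 0) are collinear:
g(x1) = 0.169 · (0.350 − 0.303) / (0.250 − 0.303) = 0.169 · (0.04700)/(-0.05300) = -0.14987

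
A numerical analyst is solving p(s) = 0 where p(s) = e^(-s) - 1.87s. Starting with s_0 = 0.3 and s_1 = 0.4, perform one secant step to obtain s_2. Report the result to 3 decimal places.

p(0.3) = 0.17982, p(0.4) = -0.07768
s_2 = 0.40000 − (-0.07768)·(0.40000 − 0.30000) / (-0.07768 − 0.17982) = 0.40000 − (-0.00777)/(-0.25750) = 0.36983

0.370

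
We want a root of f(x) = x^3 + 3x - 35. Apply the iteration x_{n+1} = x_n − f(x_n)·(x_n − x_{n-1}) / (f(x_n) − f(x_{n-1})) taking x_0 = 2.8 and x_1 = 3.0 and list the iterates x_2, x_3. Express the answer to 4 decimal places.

2.9646, 2.9663

f(2.8) = -4.648000, f(3.0) = 1.000000
x_2 = 3.000000 − 1.000000·(3.000000 − 2.800000) / (1.000000 − (-4.648000)) = 3.000000 − (0.200000)/(5.648000) = 2.964589
f(2.964589) = -0.051082
x_3 = 2.964589 − (-0.051082)·(2.964589 − 3.000000) / (-0.051082 − 1.000000) = 2.964589 − (0.001809)/(-1.051082) = 2.966310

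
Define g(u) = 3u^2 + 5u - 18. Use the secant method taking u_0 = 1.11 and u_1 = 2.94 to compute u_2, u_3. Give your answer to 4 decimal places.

g(1.11) = -8.753700, g(2.94) = 22.630800
u_2 = 2.940000 − 22.630800·(2.940000 − 1.110000) / (22.630800 − (-8.753700)) = 2.940000 − (41.414364)/(31.384500) = 1.620420
g(1.620420) = -2.020620
u_3 = 1.620420 − (-2.020620)·(1.620420 − 2.940000) / (-2.020620 − 22.630800) = 1.620420 − (2.666370)/(-24.651420) = 1.728583

1.6204, 1.7286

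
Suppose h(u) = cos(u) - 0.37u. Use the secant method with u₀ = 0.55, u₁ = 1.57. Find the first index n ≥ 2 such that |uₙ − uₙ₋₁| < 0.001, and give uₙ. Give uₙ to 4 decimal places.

n = 5, uₙ = 1.1367

h(0.55) = 0.649025, h(1.57) = -0.580104
u₂ = 1.570000 − (-0.580104)·(1.020000)/(-1.229128) = 1.088597;  |Δ| = 0.481403
h(1.088597) = 0.060948
u₃ = 1.088597 − 0.060948·(-0.481403)/(0.641051) = 1.134366;  |Δ| = 0.045769
h(1.134366) = 0.002991
u₄ = 1.134366 − 0.002991·(0.045769)/(-0.057957) = 1.136729;  |Δ| = 0.002362
h(1.136729) = -0.000025
u₅ = 1.136729 − (-0.000025)·(0.002362)/(-0.003016) = 1.136709;  |Δ| = 0.000019
|u₅ − u₄| = 0.000019 < 0.001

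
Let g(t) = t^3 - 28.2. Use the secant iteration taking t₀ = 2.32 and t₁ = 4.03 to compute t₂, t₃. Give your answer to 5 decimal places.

2.82731, 2.98447

g(2.32) = -15.7128320, g(4.03) = 37.2508270
t₂ = 4.0300000 − 37.2508270·(4.0300000 − 2.3200000) / (37.2508270 − (-15.7128320)) = 4.0300000 − (63.6989142)/(52.9636590) = 2.8273090
g(2.8273090) = -5.5994066
t₃ = 2.8273090 − (-5.5994066)·(2.8273090 − 4.0300000) / (-5.5994066 − 37.2508270) = 2.8273090 − (6.7343557)/(-42.8502336) = 2.9844693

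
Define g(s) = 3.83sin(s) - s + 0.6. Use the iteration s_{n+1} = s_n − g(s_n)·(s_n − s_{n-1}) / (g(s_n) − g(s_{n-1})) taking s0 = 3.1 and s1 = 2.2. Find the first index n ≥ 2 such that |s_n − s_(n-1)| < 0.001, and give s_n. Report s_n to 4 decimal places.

g(3.1) = -2.340746, g(2.2) = 1.496541
s2 = 2.200000 − 1.496541·(-0.900000)/(3.837287) = 2.551000;  |Δ| = 0.351000
g(2.551000) = 0.181749
s3 = 2.551000 − 0.181749·(0.351000)/(-1.314792) = 2.599520;  |Δ| = 0.048520
g(2.599520) = -0.023575
s4 = 2.599520 − (-0.023575)·(0.048520)/(-0.205324) = 2.593949;  |Δ| = 0.005571
g(2.593949) = 0.000243
s5 = 2.593949 − 0.000243·(-0.005571)/(0.023818) = 2.594006;  |Δ| = 0.000057
|s5 − s4| = 0.000057 < 0.001

n = 5, s_n = 2.5940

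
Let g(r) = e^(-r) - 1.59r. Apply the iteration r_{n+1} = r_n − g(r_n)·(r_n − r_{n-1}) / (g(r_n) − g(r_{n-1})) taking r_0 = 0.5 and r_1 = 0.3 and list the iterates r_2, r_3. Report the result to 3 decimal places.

g(0.5) = -0.18847, g(0.3) = 0.26382
r_2 = 0.30000 − 0.26382·(0.30000 − 0.50000) / (0.26382 − (-0.18847)) = 0.30000 − (-0.05276)/(0.45229) = 0.41666
g(0.41666) = -0.00324
r_3 = 0.41666 − (-0.00324)·(0.41666 − 0.30000) / (-0.00324 − 0.26382) = 0.41666 − (-0.00038)/(-0.26706) = 0.41524

0.417, 0.415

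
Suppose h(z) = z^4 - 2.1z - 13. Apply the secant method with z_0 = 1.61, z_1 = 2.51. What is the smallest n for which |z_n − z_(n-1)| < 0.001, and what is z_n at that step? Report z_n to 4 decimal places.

n = 6, z_n = 2.0389

h(1.61) = -9.662018, h(2.51) = 21.420260
z_2 = 2.510000 − 21.420260·(0.900000)/(31.082278) = 1.889768;  |Δ| = 0.620232
h(1.889768) = -4.214887
z_3 = 1.889768 − (-4.214887)·(-0.620232)/(-25.635147) = 1.991745;  |Δ| = 0.101978
h(1.991745) = -1.445188
z_4 = 1.991745 − (-1.445188)·(0.101978)/(2.769699) = 2.044956;  |Δ| = 0.053210
h(2.044956) = 0.193406
z_5 = 2.044956 − 0.193406·(0.053210)/(1.638594) = 2.038675;  |Δ| = 0.006281
h(2.038675) = -0.007253
z_6 = 2.038675 − (-0.007253)·(-0.006281)/(-0.200659) = 2.038902;  |Δ| = 0.000227
|z_6 − z_5| = 0.000227 < 0.001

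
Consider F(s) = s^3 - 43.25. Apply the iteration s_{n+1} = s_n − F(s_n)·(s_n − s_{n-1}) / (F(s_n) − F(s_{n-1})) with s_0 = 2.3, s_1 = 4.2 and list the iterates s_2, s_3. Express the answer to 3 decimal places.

3.254, 3.464

F(2.3) = -31.08300, F(4.2) = 30.83800
s_2 = 4.20000 − 30.83800·(4.20000 − 2.30000) / (30.83800 − (-31.08300)) = 4.20000 − (58.59220)/(61.92100) = 3.25376
F(3.25376) = -8.80263
s_3 = 3.25376 − (-8.80263)·(3.25376 − 4.20000) / (-8.80263 − 30.83800) = 3.25376 − (8.32941)/(-39.64063) = 3.46388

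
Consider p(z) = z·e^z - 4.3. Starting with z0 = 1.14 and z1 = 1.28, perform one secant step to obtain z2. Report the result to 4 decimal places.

1.2391

p(1.14) = -0.735484, p(1.28) = 0.303699
z2 = 1.280000 − 0.303699·(1.280000 − 1.140000) / (0.303699 − (-0.735484)) = 1.280000 − (0.042518)/(1.039183) = 1.239085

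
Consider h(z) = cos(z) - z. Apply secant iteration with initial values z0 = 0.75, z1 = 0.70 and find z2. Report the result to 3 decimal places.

0.739

h(0.75) = -0.01831, h(0.70) = 0.06484
z2 = 0.70000 − 0.06484·(0.70000 − 0.75000) / (0.06484 − (-0.01831)) = 0.70000 − (-0.00324)/(0.08315) = 0.73899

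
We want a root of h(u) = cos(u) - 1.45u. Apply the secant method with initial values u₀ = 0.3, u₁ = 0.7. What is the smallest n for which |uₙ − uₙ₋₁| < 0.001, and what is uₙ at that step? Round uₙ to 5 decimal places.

h(0.3) = 0.5203365, h(0.7) = -0.2501578
u₂ = 0.7000000 − (-0.2501578)·(0.4000000)/(-0.7704943) = 0.5701313;  |Δ| = 0.1298687
h(0.5701313) = 0.0151398
u₃ = 0.5701313 − 0.0151398·(-0.1298687)/(0.2652976) = 0.5775425;  |Δ| = 0.0074113
h(0.5775425) = 0.0003702
u₄ = 0.5775425 − 0.0003702·(0.0074113)/(-0.0147696) = 0.5777283;  |Δ| = 0.0001858
|u₄ − u₃| = 0.0001858 < 0.001

n = 4, uₙ = 0.57773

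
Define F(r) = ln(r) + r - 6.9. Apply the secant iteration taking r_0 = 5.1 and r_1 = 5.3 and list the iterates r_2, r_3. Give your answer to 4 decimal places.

F(5.1) = -0.170759, F(5.3) = 0.067707
r_2 = 5.300000 − 0.067707·(5.300000 − 5.100000) / (0.067707 − (-0.170759)) = 5.300000 − (0.013541)/(0.238466) = 5.243215
F(5.243215) = 0.000150
r_3 = 5.243215 − 0.000150·(5.243215 − 5.300000) / (0.000150 − 0.067707) = 5.243215 − (-0.000008)/(-0.067557) = 5.243089

5.2432, 5.2431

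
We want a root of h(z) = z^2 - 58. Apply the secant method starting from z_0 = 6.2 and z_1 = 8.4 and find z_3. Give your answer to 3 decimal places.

7.612

h(6.2) = -19.56000, h(8.4) = 12.56000
z_2 = 8.40000 − 12.56000·(8.40000 − 6.20000) / (12.56000 − (-19.56000)) = 8.40000 − (27.63200)/(32.12000) = 7.53973
h(7.53973) = -1.15253
z_3 = 7.53973 − (-1.15253)·(7.53973 − 8.40000) / (-1.15253 − 12.56000) = 7.53973 − (0.99149)/(-13.71253) = 7.61203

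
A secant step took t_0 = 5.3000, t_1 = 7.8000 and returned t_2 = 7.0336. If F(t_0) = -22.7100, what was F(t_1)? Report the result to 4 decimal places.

10.0398

The secant line through (5.3000, -22.7100) and (7.8000, F(t_1)) crosses zero at t_2 = 7.0336.
So (5.3000, -22.7100), (7.8000, F(t_1)), (7.0336, 0) are collinear:
F(t_1) = -22.7100 · (7.8000 − 7.0336) / (5.3000 − 7.0336) = -22.7100 · (0.766400)/(-1.733600) = 10.039769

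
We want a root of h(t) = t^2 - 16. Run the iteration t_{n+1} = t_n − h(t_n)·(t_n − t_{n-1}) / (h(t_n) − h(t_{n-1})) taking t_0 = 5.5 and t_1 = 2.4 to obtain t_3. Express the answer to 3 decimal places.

h(5.5) = 14.25000, h(2.4) = -10.24000
t_2 = 2.40000 − (-10.24000)·(2.40000 − 5.50000) / (-10.24000 − 14.25000) = 2.40000 − (31.74400)/(-24.49000) = 3.69620
h(3.69620) = -2.33809
t_3 = 3.69620 − (-2.33809)·(3.69620 − 2.40000) / (-2.33809 − (-10.24000)) = 3.69620 − (-3.03063)/(7.90191) = 4.07973

4.080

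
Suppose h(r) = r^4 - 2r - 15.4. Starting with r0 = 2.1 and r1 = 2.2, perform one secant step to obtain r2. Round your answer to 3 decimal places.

2.104

h(2.1) = -0.15190, h(2.2) = 3.62560
r2 = 2.20000 − 3.62560·(2.20000 − 2.10000) / (3.62560 − (-0.15190)) = 2.20000 − (0.36256)/(3.77750) = 2.10402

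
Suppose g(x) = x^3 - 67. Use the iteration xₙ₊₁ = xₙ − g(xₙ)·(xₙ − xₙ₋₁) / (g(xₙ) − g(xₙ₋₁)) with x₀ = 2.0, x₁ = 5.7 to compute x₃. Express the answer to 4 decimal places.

g(2.0) = -59.000000, g(5.7) = 118.193000
x₂ = 5.700000 − 118.193000·(5.700000 − 2.000000) / (118.193000 − (-59.000000)) = 5.700000 − (437.314100)/(177.193000) = 3.231990
g(3.231990) = -33.239411
x₃ = 3.231990 − (-33.239411)·(3.231990 − 5.700000) / (-33.239411 − 118.193000) = 3.231990 − (82.035199)/(-151.432411) = 3.773718

3.7737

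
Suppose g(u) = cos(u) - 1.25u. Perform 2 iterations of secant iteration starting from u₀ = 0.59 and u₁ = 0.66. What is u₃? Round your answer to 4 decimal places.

0.6411

g(0.59) = 0.093441, g(0.66) = -0.035008
u₂ = 0.660000 − (-0.035008)·(0.660000 − 0.590000) / (-0.035008 − 0.093441) = 0.660000 − (-0.002451)/(-0.128448) = 0.640922
g(0.640922) = 0.000392
u₃ = 0.640922 − 0.000392·(0.640922 − 0.660000) / (0.000392 − (-0.035008)) = 0.640922 − (-0.000007)/(0.035400) = 0.641133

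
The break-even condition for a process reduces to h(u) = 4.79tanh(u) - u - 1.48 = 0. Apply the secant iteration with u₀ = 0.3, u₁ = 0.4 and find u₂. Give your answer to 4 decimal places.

h(0.3) = -0.384613, h(0.4) = -0.060044
u₂ = 0.400000 − (-0.060044)·(0.400000 − 0.300000) / (-0.060044 − (-0.384613)) = 0.400000 − (-0.006004)/(0.324568) = 0.418500

0.4185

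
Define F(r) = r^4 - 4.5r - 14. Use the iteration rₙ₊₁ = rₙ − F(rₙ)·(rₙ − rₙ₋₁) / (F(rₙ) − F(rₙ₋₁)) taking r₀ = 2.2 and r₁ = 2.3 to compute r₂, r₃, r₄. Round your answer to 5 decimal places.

2.21155, 2.21229, 2.21234

F(2.2) = -0.4744000, F(2.3) = 3.6341000
r₂ = 2.3000000 − 3.6341000·(2.3000000 − 2.2000000) / (3.6341000 − (-0.4744000)) = 2.3000000 − (0.3634100)/(4.1085000) = 2.2115468
F(2.2115468) = -0.0306741
r₃ = 2.2115468 − (-0.0306741)·(2.2115468 − 2.3000000) / (-0.0306741 − 3.6341000) = 2.2115468 − (0.0027132)/(-3.6647741) = 2.2122871
F(2.2122871) = -0.0019574
r₄ = 2.2122871 − (-0.0019574)·(2.2122871 − 2.2115468) / (-0.0019574 − (-0.0306741)) = 2.2122871 − (-0.0000014)/(0.0287167) = 2.2123376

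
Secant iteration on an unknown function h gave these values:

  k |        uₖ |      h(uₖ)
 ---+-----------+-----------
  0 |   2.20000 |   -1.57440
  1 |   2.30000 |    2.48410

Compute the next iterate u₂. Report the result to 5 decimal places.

u₂ = 2.30000 − 2.48410·(2.30000 − 2.20000) / (2.48410 − (-1.57440))
   = 2.30000 − (0.2484100)/(4.0585000) = 2.2387927

2.23879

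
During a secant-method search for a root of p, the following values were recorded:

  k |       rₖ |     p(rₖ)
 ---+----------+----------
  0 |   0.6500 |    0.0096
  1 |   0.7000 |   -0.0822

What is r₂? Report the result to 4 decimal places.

r₂ = 0.7000 − (-0.0822)·(0.7000 − 0.6500) / (-0.0822 − 0.0096)
   = 0.7000 − (-0.004110)/(-0.091800) = 0.655229

0.6552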